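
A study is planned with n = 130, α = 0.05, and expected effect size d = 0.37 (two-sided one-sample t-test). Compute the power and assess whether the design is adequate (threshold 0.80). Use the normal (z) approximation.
Power ≈ 0.99; the study is adequately powered (power ≥ 0.80)

Power calculation (one-sample t-test, normal approximation):
z_β = d · √n - z_{α/2}
z_β = 0.37 · √130 - 1.960
z_β = 0.37 · 11.402 - 1.960
z_β = 2.259

Power = Φ(z_β) = Φ(2.259) ≈ 0.988

Effect size d = 0.37 is small by Cohen's convention (0.2/0.5/0.8).

Threshold: power ≥ 0.80 is conventionally adequate.
Power ≈ 0.99 → the study is adequately powered (power ≥ 0.80).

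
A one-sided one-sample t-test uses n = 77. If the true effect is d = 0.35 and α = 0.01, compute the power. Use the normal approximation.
Power ≈ 0.77

Power calculation (one-sample t-test, normal approximation):
z_β = d · √n - z_α
z_β = 0.35 · √77 - 2.326
z_β = 0.35 · 8.775 - 2.326
z_β = 0.745

Power = Φ(z_β) = Φ(0.745) ≈ 0.772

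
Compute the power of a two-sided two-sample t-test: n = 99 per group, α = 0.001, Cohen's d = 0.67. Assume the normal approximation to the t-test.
Power ≈ 0.92

Power calculation (two-sample t-test, normal approximation):
z_β = d · √(n/2) - z_{α/2}
z_β = 0.67 · √(99/2) - 3.291
z_β = 0.67 · 7.036 - 3.291
z_β = 1.423

Power = Φ(z_β) = Φ(1.423) ≈ 0.923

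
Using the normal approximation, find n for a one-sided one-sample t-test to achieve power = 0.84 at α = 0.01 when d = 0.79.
n = 18

Sample size formula (one-sample t-test, normal approximation):
n = ((z_α + z_β) / d)²

z_α = 2.326 (for α = 0.01, one-sided)
z_β = 0.994 (for power = 0.84)
d = 0.79

n = ((2.326 + 0.994) / 0.79)²
n = (4.203)²
n ≈ 17.67
Round up to the next whole number: n = 18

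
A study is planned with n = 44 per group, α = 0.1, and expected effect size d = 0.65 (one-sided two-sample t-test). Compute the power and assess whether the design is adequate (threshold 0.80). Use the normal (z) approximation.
Power ≈ 0.96; the study is adequately powered (power ≥ 0.80)

Power calculation (two-sample t-test, normal approximation):
z_β = d · √(n/2) - z_α
z_β = 0.65 · √(44/2) - 1.282
z_β = 0.65 · 4.690 - 1.282
z_β = 1.767

Power = Φ(z_β) = Φ(1.767) ≈ 0.961

Effect size d = 0.65 is medium by Cohen's convention (0.2/0.5/0.8).

Threshold: power ≥ 0.80 is conventionally adequate.
Power ≈ 0.96 → the study is adequately powered (power ≥ 0.80).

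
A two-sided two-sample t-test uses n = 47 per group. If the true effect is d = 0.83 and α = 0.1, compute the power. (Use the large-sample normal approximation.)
Power ≈ 0.99

Power calculation (two-sample t-test, normal approximation):
z_β = d · √(n/2) - z_{α/2}
z_β = 0.83 · √(47/2) - 1.645
z_β = 0.83 · 4.848 - 1.645
z_β = 2.379

Power = Φ(z_β) = Φ(2.379) ≈ 0.991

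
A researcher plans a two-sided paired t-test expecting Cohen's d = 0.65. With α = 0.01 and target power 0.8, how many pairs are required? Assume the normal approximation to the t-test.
n = 28 pairs

Sample size formula (paired t-test, normal approximation):
n = ((z_{α/2} + z_β) / d)²

z_{α/2} = 2.576 (for α = 0.01, two-sided)
z_β = 0.842 (for power = 0.8)
d = 0.65

n = ((2.576 + 0.842) / 0.65)²
n = (5.258)²
n ≈ 27.65
Round up to the next whole number: n = 28 pairs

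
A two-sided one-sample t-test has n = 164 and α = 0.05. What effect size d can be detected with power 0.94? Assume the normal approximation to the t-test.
d ≈ 0.27

Minimum detectable effect (one-sample t-test, normal approximation):
d = (z_{α/2} + z_β) / √n
d = (1.960 + 1.555) / √164
d = 3.515 / 12.806
d ≈ 0.27

By Cohen's convention (0.2 small / 0.5 medium / 0.8 large): small effect.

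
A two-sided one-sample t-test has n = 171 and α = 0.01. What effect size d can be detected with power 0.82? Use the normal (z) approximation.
d ≈ 0.27

Minimum detectable effect (one-sample t-test, normal approximation):
d = (z_{α/2} + z_β) / √n
d = (2.576 + 0.915) / √171
d = 3.491 / 13.077
d ≈ 0.27

By Cohen's convention (0.2 small / 0.5 medium / 0.8 large): small effect.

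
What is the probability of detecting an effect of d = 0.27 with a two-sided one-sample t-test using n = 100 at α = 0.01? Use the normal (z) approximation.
Power ≈ 0.55

Power calculation (one-sample t-test, normal approximation):
z_β = d · √n - z_{α/2}
z_β = 0.27 · √100 - 2.576
z_β = 0.27 · 10.000 - 2.576
z_β = 0.124

Power = Φ(z_β) = Φ(0.124) ≈ 0.549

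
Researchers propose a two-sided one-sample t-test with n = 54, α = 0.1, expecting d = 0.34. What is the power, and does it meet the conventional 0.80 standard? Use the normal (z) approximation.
Power ≈ 0.80; the study is adequately powered (power ≥ 0.80)

Power calculation (one-sample t-test, normal approximation):
z_β = d · √n - z_{α/2}
z_β = 0.34 · √54 - 1.645
z_β = 0.34 · 7.348 - 1.645
z_β = 0.854

Power = Φ(z_β) = Φ(0.854) ≈ 0.803

Effect size d = 0.34 is small by Cohen's convention (0.2/0.5/0.8).

Threshold: power ≥ 0.80 is conventionally adequate.
Power ≈ 0.80 → the study is adequately powered (power ≥ 0.80).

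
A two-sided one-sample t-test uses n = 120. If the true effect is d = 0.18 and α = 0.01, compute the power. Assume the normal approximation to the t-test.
Power ≈ 0.27

Power calculation (one-sample t-test, normal approximation):
z_β = d · √n - z_{α/2}
z_β = 0.18 · √120 - 2.576
z_β = 0.18 · 10.954 - 2.576
z_β = -0.604

Power = Φ(z_β) = Φ(-0.604) ≈ 0.273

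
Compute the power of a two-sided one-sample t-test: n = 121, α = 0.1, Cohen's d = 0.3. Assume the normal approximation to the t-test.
Power ≈ 0.95

Power calculation (one-sample t-test, normal approximation):
z_β = d · √n - z_{α/2}
z_β = 0.3 · √121 - 1.645
z_β = 0.3 · 11.000 - 1.645
z_β = 1.655

Power = Φ(z_β) = Φ(1.655) ≈ 0.951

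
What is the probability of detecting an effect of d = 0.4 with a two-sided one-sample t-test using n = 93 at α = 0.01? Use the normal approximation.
Power ≈ 0.90

Power calculation (one-sample t-test, normal approximation):
z_β = d · √n - z_{α/2}
z_β = 0.4 · √93 - 2.576
z_β = 0.4 · 9.644 - 2.576
z_β = 1.282

Power = Φ(z_β) = Φ(1.282) ≈ 0.900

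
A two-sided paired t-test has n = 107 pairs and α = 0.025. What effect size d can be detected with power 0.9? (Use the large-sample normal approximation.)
d ≈ 0.34

Minimum detectable effect (paired t-test, normal approximation):
d = (z_{α/2} + z_β) / √n
d = (2.241 + 1.282) / √107
d = 3.523 / 10.344
d ≈ 0.34

By Cohen's convention (0.2 small / 0.5 medium / 0.8 large): small effect.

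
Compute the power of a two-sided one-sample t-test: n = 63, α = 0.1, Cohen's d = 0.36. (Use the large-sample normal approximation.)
Power ≈ 0.89

Power calculation (one-sample t-test, normal approximation):
z_β = d · √n - z_{α/2}
z_β = 0.36 · √63 - 1.645
z_β = 0.36 · 7.937 - 1.645
z_β = 1.213

Power = Φ(z_β) = Φ(1.213) ≈ 0.887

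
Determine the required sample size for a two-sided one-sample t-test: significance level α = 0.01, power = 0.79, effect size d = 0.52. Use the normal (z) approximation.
n = 43

Sample size formula (one-sample t-test, normal approximation):
n = ((z_{α/2} + z_β) / d)²

z_{α/2} = 2.576 (for α = 0.01, two-sided)
z_β = 0.806 (for power = 0.79)
d = 0.52

n = ((2.576 + 0.806) / 0.52)²
n = (6.504)²
n ≈ 42.30
Round up to the next whole number: n = 43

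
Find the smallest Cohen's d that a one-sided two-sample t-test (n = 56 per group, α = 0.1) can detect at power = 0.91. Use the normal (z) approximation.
d ≈ 0.50

Minimum detectable effect (two-sample t-test, normal approximation):
d = (z_α + z_β) / √(n/2)
d = (1.282 + 1.341) / √(56/2)
d = 2.622 / 5.292
d ≈ 0.50

By Cohen's convention (0.2 small / 0.5 medium / 0.8 large): medium effect.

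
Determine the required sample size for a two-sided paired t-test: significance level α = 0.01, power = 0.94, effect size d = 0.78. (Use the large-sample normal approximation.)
n = 29 pairs

Sample size formula (paired t-test, normal approximation):
n = ((z_{α/2} + z_β) / d)²

z_{α/2} = 2.576 (for α = 0.01, two-sided)
z_β = 1.555 (for power = 0.94)
d = 0.78

n = ((2.576 + 1.555) / 0.78)²
n = (5.296)²
n ≈ 28.05
Round up to the next whole number: n = 29 pairs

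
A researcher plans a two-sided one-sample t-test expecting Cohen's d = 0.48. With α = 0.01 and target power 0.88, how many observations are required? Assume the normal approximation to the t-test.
n = 62

Sample size formula (one-sample t-test, normal approximation):
n = ((z_{α/2} + z_β) / d)²

z_{α/2} = 2.576 (for α = 0.01, two-sided)
z_β = 1.175 (for power = 0.88)
d = 0.48

n = ((2.576 + 1.175) / 0.48)²
n = (7.815)²
n ≈ 61.07
Round up to the next whole number: n = 62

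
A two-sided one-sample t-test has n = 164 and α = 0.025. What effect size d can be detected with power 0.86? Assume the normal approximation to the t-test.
d ≈ 0.26

Minimum detectable effect (one-sample t-test, normal approximation):
d = (z_{α/2} + z_β) / √n
d = (2.241 + 1.080) / √164
d = 3.322 / 12.806
d ≈ 0.26

By Cohen's convention (0.2 small / 0.5 medium / 0.8 large): small effect.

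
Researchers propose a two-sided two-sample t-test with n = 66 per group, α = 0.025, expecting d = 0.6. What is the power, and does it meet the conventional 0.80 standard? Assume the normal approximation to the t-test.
Power ≈ 0.89; the study is adequately powered (power ≥ 0.80)

Power calculation (two-sample t-test, normal approximation):
z_β = d · √(n/2) - z_{α/2}
z_β = 0.6 · √(66/2) - 2.241
z_β = 0.6 · 5.745 - 2.241
z_β = 1.205

Power = Φ(z_β) = Φ(1.205) ≈ 0.886

Effect size d = 0.6 is medium by Cohen's convention (0.2/0.5/0.8).

Threshold: power ≥ 0.80 is conventionally adequate.
Power ≈ 0.89 → the study is adequately powered (power ≥ 0.80).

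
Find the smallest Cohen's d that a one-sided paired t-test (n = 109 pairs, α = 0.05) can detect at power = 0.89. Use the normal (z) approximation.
d ≈ 0.28

Minimum detectable effect (paired t-test, normal approximation):
d = (z_α + z_β) / √n
d = (1.645 + 1.227) / √109
d = 2.871 / 10.440
d ≈ 0.28

By Cohen's convention (0.2 small / 0.5 medium / 0.8 large): small effect.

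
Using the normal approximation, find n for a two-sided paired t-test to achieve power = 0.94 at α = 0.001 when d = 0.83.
n = 35 pairs

Sample size formula (paired t-test, normal approximation):
n = ((z_{α/2} + z_β) / d)²

z_{α/2} = 3.291 (for α = 0.001, two-sided)
z_β = 1.555 (for power = 0.94)
d = 0.83

n = ((3.291 + 1.555) / 0.83)²
n = (5.839)²
n ≈ 34.09
Round up to the next whole number: n = 35 pairs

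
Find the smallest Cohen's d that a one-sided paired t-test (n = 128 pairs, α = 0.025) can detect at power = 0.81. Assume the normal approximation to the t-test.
d ≈ 0.25

Minimum detectable effect (paired t-test, normal approximation):
d = (z_α + z_β) / √n
d = (1.960 + 0.878) / √128
d = 2.838 / 11.314
d ≈ 0.25

By Cohen's convention (0.2 small / 0.5 medium / 0.8 large): small effect.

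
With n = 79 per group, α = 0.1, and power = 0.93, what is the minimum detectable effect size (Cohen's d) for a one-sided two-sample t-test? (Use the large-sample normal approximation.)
d ≈ 0.44

Minimum detectable effect (two-sample t-test, normal approximation):
d = (z_α + z_β) / √(n/2)
d = (1.282 + 1.476) / √(79/2)
d = 2.757 / 6.285
d ≈ 0.44

By Cohen's convention (0.2 small / 0.5 medium / 0.8 large): small effect.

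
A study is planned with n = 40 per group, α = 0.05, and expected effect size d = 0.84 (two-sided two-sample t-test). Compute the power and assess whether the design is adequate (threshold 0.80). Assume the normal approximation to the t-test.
Power ≈ 0.96; the study is adequately powered (power ≥ 0.80)

Power calculation (two-sample t-test, normal approximation):
z_β = d · √(n/2) - z_{α/2}
z_β = 0.84 · √(40/2) - 1.960
z_β = 0.84 · 4.472 - 1.960
z_β = 1.797

Power = Φ(z_β) = Φ(1.797) ≈ 0.964

Effect size d = 0.84 is large by Cohen's convention (0.2/0.5/0.8).

Threshold: power ≥ 0.80 is conventionally adequate.
Power ≈ 0.96 → the study is adequately powered (power ≥ 0.80).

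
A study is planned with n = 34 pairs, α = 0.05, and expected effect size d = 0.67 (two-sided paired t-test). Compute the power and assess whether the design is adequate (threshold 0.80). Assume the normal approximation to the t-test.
Power ≈ 0.97; the study is adequately powered (power ≥ 0.80)

Power calculation (paired t-test, normal approximation):
z_β = d · √n - z_{α/2}
z_β = 0.67 · √34 - 1.960
z_β = 0.67 · 5.831 - 1.960
z_β = 1.947

Power = Φ(z_β) = Φ(1.947) ≈ 0.974

Effect size d = 0.67 is medium by Cohen's convention (0.2/0.5/0.8).

Threshold: power ≥ 0.80 is conventionally adequate.
Power ≈ 0.97 → the study is adequately powered (power ≥ 0.80).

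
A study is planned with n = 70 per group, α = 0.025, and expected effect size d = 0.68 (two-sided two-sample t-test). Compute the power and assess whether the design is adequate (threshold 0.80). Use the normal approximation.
Power ≈ 0.96; the study is adequately powered (power ≥ 0.80)

Power calculation (two-sample t-test, normal approximation):
z_β = d · √(n/2) - z_{α/2}
z_β = 0.68 · √(70/2) - 2.241
z_β = 0.68 · 5.916 - 2.241
z_β = 1.782

Power = Φ(z_β) = Φ(1.782) ≈ 0.963

Effect size d = 0.68 is medium by Cohen's convention (0.2/0.5/0.8).

Threshold: power ≥ 0.80 is conventionally adequate.
Power ≈ 0.96 → the study is adequately powered (power ≥ 0.80).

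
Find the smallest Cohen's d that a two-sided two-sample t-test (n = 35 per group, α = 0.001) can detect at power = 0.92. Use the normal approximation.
d ≈ 1.12

Minimum detectable effect (two-sample t-test, normal approximation):
d = (z_{α/2} + z_β) / √(n/2)
d = (3.291 + 1.405) / √(35/2)
d = 4.696 / 4.183
d ≈ 1.12

By Cohen's convention (0.2 small / 0.5 medium / 0.8 large): large effect.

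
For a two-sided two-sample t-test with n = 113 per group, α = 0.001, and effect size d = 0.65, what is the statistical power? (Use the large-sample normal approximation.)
Power ≈ 0.94

Power calculation (two-sample t-test, normal approximation):
z_β = d · √(n/2) - z_{α/2}
z_β = 0.65 · √(113/2) - 3.291
z_β = 0.65 · 7.517 - 3.291
z_β = 1.595

Power = Φ(z_β) = Φ(1.595) ≈ 0.945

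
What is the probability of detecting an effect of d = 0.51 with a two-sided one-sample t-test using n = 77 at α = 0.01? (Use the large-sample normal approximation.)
Power ≈ 0.97

Power calculation (one-sample t-test, normal approximation):
z_β = d · √n - z_{α/2}
z_β = 0.51 · √77 - 2.576
z_β = 0.51 · 8.775 - 2.576
z_β = 1.899

Power = Φ(z_β) = Φ(1.899) ≈ 0.971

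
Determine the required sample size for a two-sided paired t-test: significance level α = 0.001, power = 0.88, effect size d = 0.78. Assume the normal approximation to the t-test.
n = 33 pairs

Sample size formula (paired t-test, normal approximation):
n = ((z_{α/2} + z_β) / d)²

z_{α/2} = 3.291 (for α = 0.001, two-sided)
z_β = 1.175 (for power = 0.88)
d = 0.78

n = ((3.291 + 1.175) / 0.78)²
n = (5.726)²
n ≈ 32.79
Round up to the next whole number: n = 33 pairs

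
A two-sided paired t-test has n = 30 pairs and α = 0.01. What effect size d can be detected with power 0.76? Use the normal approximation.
d ≈ 0.60

Minimum detectable effect (paired t-test, normal approximation):
d = (z_{α/2} + z_β) / √n
d = (2.576 + 0.706) / √30
d = 3.282 / 5.477
d ≈ 0.60

By Cohen's convention (0.2 small / 0.5 medium / 0.8 large): medium effect.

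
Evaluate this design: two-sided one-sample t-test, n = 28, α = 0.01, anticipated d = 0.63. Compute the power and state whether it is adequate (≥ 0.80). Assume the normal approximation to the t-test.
Power ≈ 0.78; the study is underpowered (power < 0.80)

Power calculation (one-sample t-test, normal approximation):
z_β = d · √n - z_{α/2}
z_β = 0.63 · √28 - 2.576
z_β = 0.63 · 5.292 - 2.576
z_β = 0.758

Power = Φ(z_β) = Φ(0.758) ≈ 0.776

Effect size d = 0.63 is medium by Cohen's convention (0.2/0.5/0.8).

Threshold: power ≥ 0.80 is conventionally adequate.
Power ≈ 0.78 → the study is underpowered (power < 0.80).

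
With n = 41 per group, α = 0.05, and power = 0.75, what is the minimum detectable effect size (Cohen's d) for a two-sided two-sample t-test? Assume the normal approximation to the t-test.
d ≈ 0.58

Minimum detectable effect (two-sample t-test, normal approximation):
d = (z_{α/2} + z_β) / √(n/2)
d = (1.960 + 0.674) / √(41/2)
d = 2.634 / 4.528
d ≈ 0.58

By Cohen's convention (0.2 small / 0.5 medium / 0.8 large): medium effect.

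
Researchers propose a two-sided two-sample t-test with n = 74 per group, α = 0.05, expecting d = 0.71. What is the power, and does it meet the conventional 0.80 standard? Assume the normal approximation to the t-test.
Power ≈ 0.99; the study is adequately powered (power ≥ 0.80)

Power calculation (two-sample t-test, normal approximation):
z_β = d · √(n/2) - z_{α/2}
z_β = 0.71 · √(74/2) - 1.960
z_β = 0.71 · 6.083 - 1.960
z_β = 2.359

Power = Φ(z_β) = Φ(2.359) ≈ 0.991

Effect size d = 0.71 is medium by Cohen's convention (0.2/0.5/0.8).

Threshold: power ≥ 0.80 is conventionally adequate.
Power ≈ 0.99 → the study is adequately powered (power ≥ 0.80).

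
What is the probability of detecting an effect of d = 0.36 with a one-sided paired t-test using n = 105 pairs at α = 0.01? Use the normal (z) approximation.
Power ≈ 0.91

Power calculation (paired t-test, normal approximation):
z_β = d · √n - z_α
z_β = 0.36 · √105 - 2.326
z_β = 0.36 · 10.247 - 2.326
z_β = 1.363

Power = Φ(z_β) = Φ(1.363) ≈ 0.913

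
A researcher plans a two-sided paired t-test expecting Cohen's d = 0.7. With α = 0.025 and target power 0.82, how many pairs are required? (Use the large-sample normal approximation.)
n = 21 pairs

Sample size formula (paired t-test, normal approximation):
n = ((z_{α/2} + z_β) / d)²

z_{α/2} = 2.241 (for α = 0.025, two-sided)
z_β = 0.915 (for power = 0.82)
d = 0.7

n = ((2.241 + 0.915) / 0.7)²
n = (4.509)²
n ≈ 20.33
Round up to the next whole number: n = 21 pairs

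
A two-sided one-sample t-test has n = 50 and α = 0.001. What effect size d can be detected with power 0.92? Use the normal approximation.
d ≈ 0.66

Minimum detectable effect (one-sample t-test, normal approximation):
d = (z_{α/2} + z_β) / √n
d = (3.291 + 1.405) / √50
d = 4.696 / 7.071
d ≈ 0.66

By Cohen's convention (0.2 small / 0.5 medium / 0.8 large): medium effect.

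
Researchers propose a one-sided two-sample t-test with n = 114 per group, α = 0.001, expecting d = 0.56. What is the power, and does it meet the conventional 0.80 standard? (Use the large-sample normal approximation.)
Power ≈ 0.87; the study is adequately powered (power ≥ 0.80)

Power calculation (two-sample t-test, normal approximation):
z_β = d · √(n/2) - z_α
z_β = 0.56 · √(114/2) - 3.090
z_β = 0.56 · 7.550 - 3.090
z_β = 1.138

Power = Φ(z_β) = Φ(1.138) ≈ 0.872

Effect size d = 0.56 is medium by Cohen's convention (0.2/0.5/0.8).

Threshold: power ≥ 0.80 is conventionally adequate.
Power ≈ 0.87 → the study is adequately powered (power ≥ 0.80).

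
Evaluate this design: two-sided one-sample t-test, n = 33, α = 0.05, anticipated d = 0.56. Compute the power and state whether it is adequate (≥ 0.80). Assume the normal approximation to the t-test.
Power ≈ 0.90; the study is adequately powered (power ≥ 0.80)

Power calculation (one-sample t-test, normal approximation):
z_β = d · √n - z_{α/2}
z_β = 0.56 · √33 - 1.960
z_β = 0.56 · 5.745 - 1.960
z_β = 1.257

Power = Φ(z_β) = Φ(1.257) ≈ 0.896

Effect size d = 0.56 is medium by Cohen's convention (0.2/0.5/0.8).

Threshold: power ≥ 0.80 is conventionally adequate.
Power ≈ 0.90 → the study is adequately powered (power ≥ 0.80).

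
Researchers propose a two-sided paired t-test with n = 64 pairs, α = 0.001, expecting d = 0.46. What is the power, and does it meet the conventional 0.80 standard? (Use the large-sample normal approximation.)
Power ≈ 0.65; the study is underpowered (power < 0.80)

Power calculation (paired t-test, normal approximation):
z_β = d · √n - z_{α/2}
z_β = 0.46 · √64 - 3.291
z_β = 0.46 · 8.000 - 3.291
z_β = 0.389

Power = Φ(z_β) = Φ(0.389) ≈ 0.652

Effect size d = 0.46 is small by Cohen's convention (0.2/0.5/0.8).

Threshold: power ≥ 0.80 is conventionally adequate.
Power ≈ 0.65 → the study is underpowered (power < 0.80).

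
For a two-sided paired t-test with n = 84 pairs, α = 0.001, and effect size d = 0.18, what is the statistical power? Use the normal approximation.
Power ≈ 0.05

Power calculation (paired t-test, normal approximation):
z_β = d · √n - z_{α/2}
z_β = 0.18 · √84 - 3.291
z_β = 0.18 · 9.165 - 3.291
z_β = -1.641

Power = Φ(z_β) = Φ(-1.641) ≈ 0.050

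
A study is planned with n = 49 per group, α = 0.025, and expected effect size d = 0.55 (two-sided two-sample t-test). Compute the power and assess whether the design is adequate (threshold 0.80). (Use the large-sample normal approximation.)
Power ≈ 0.68; the study is underpowered (power < 0.80)

Power calculation (two-sample t-test, normal approximation):
z_β = d · √(n/2) - z_{α/2}
z_β = 0.55 · √(49/2) - 2.241
z_β = 0.55 · 4.950 - 2.241
z_β = 0.481

Power = Φ(z_β) = Φ(0.481) ≈ 0.685

Effect size d = 0.55 is medium by Cohen's convention (0.2/0.5/0.8).

Threshold: power ≥ 0.80 is conventionally adequate.
Power ≈ 0.68 → the study is underpowered (power < 0.80).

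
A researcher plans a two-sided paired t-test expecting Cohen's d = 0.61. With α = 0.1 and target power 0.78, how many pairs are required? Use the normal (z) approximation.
n = 16 pairs

Sample size formula (paired t-test, normal approximation):
n = ((z_{α/2} + z_β) / d)²

z_{α/2} = 1.645 (for α = 0.1, two-sided)
z_β = 0.772 (for power = 0.78)
d = 0.61

n = ((1.645 + 0.772) / 0.61)²
n = (3.962)²
n ≈ 15.70
Round up to the next whole number: n = 16 pairs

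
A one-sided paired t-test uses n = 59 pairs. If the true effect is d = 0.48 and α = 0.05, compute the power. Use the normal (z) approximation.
Power ≈ 0.98

Power calculation (paired t-test, normal approximation):
z_β = d · √n - z_α
z_β = 0.48 · √59 - 1.645
z_β = 0.48 · 7.681 - 1.645
z_β = 2.042

Power = Φ(z_β) = Φ(2.042) ≈ 0.979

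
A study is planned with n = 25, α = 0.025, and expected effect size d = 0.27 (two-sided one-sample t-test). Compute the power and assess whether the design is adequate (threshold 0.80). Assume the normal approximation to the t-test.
Power ≈ 0.19; the study is underpowered (power < 0.80)

Power calculation (one-sample t-test, normal approximation):
z_β = d · √n - z_{α/2}
z_β = 0.27 · √25 - 2.241
z_β = 0.27 · 5.000 - 2.241
z_β = -0.891

Power = Φ(z_β) = Φ(-0.891) ≈ 0.186

Effect size d = 0.27 is small by Cohen's convention (0.2/0.5/0.8).

Threshold: power ≥ 0.80 is conventionally adequate.
Power ≈ 0.19 → the study is underpowered (power < 0.80).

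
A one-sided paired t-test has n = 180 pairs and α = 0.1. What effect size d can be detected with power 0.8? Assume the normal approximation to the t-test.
d ≈ 0.16

Minimum detectable effect (paired t-test, normal approximation):
d = (z_α + z_β) / √n
d = (1.282 + 0.842) / √180
d = 2.123 / 13.416
d ≈ 0.16

By Cohen's convention (0.2 small / 0.5 medium / 0.8 large): very small effect.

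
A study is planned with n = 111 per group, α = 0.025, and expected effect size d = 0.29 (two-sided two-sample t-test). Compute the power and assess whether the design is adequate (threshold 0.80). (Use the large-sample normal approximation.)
Power ≈ 0.47; the study is underpowered (power < 0.80)

Power calculation (two-sample t-test, normal approximation):
z_β = d · √(n/2) - z_{α/2}
z_β = 0.29 · √(111/2) - 2.241
z_β = 0.29 · 7.450 - 2.241
z_β = -0.081

Power = Φ(z_β) = Φ(-0.081) ≈ 0.468

Effect size d = 0.29 is small by Cohen's convention (0.2/0.5/0.8).

Threshold: power ≥ 0.80 is conventionally adequate.
Power ≈ 0.47 → the study is underpowered (power < 0.80).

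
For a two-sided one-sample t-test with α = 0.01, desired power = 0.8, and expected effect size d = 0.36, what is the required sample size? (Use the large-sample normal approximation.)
n = 91

Sample size formula (one-sample t-test, normal approximation):
n = ((z_{α/2} + z_β) / d)²

z_{α/2} = 2.576 (for α = 0.01, two-sided)
z_β = 0.842 (for power = 0.8)
d = 0.36

n = ((2.576 + 0.842) / 0.36)²
n = (9.494)²
n ≈ 90.14
Round up to the next whole number: n = 91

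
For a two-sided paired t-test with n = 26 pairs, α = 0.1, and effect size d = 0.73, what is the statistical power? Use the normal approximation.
Power ≈ 0.98

Power calculation (paired t-test, normal approximation):
z_β = d · √n - z_{α/2}
z_β = 0.73 · √26 - 1.645
z_β = 0.73 · 5.099 - 1.645
z_β = 2.077

Power = Φ(z_β) = Φ(2.077) ≈ 0.981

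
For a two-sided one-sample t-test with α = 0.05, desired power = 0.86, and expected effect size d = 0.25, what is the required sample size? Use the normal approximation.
n = 148

Sample size formula (one-sample t-test, normal approximation):
n = ((z_{α/2} + z_β) / d)²

z_{α/2} = 1.960 (for α = 0.05, two-sided)
z_β = 1.080 (for power = 0.86)
d = 0.25

n = ((1.960 + 1.080) / 0.25)²
n = (12.160)²
n ≈ 147.87
Round up to the next whole number: n = 148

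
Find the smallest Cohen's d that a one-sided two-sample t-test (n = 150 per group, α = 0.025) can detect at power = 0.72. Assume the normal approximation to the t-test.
d ≈ 0.29

Minimum detectable effect (two-sample t-test, normal approximation):
d = (z_α + z_β) / √(n/2)
d = (1.960 + 0.583) / √(150/2)
d = 2.543 / 8.660
d ≈ 0.29

By Cohen's convention (0.2 small / 0.5 medium / 0.8 large): small effect.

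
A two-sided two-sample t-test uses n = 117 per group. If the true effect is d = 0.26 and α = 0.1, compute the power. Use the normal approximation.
Power ≈ 0.63

Power calculation (two-sample t-test, normal approximation):
z_β = d · √(n/2) - z_{α/2}
z_β = 0.26 · √(117/2) - 1.645
z_β = 0.26 · 7.649 - 1.645
z_β = 0.344

Power = Φ(z_β) = Φ(0.344) ≈ 0.634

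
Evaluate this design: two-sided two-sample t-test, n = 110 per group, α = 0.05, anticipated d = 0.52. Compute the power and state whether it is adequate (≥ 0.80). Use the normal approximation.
Power ≈ 0.97; the study is adequately powered (power ≥ 0.80)

Power calculation (two-sample t-test, normal approximation):
z_β = d · √(n/2) - z_{α/2}
z_β = 0.52 · √(110/2) - 1.960
z_β = 0.52 · 7.416 - 1.960
z_β = 1.896

Power = Φ(z_β) = Φ(1.896) ≈ 0.971

Effect size d = 0.52 is medium by Cohen's convention (0.2/0.5/0.8).

Threshold: power ≥ 0.80 is conventionally adequate.
Power ≈ 0.97 → the study is adequately powered (power ≥ 0.80).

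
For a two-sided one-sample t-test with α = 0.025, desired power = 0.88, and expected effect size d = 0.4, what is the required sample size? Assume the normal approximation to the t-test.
n = 73

Sample size formula (one-sample t-test, normal approximation):
n = ((z_{α/2} + z_β) / d)²

z_{α/2} = 2.241 (for α = 0.025, two-sided)
z_β = 1.175 (for power = 0.88)
d = 0.4

n = ((2.241 + 1.175) / 0.4)²
n = (8.540)²
n ≈ 72.93
Round up to the next whole number: n = 73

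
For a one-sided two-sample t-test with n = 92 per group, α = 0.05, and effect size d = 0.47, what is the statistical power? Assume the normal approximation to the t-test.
Power ≈ 0.94

Power calculation (two-sample t-test, normal approximation):
z_β = d · √(n/2) - z_α
z_β = 0.47 · √(92/2) - 1.645
z_β = 0.47 · 6.782 - 1.645
z_β = 1.543

Power = Φ(z_β) = Φ(1.543) ≈ 0.939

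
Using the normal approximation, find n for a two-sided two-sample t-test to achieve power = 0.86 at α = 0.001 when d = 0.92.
n = 46 per group

Sample size formula (two-sample t-test, normal approximation):
n = 2 · ((z_{α/2} + z_β) / d)²

z_{α/2} = 3.291 (for α = 0.001, two-sided)
z_β = 1.080 (for power = 0.86)
d = 0.92

n = 2 · ((3.291 + 1.080) / 0.92)²
n = 2 · (4.751)²
n ≈ 45.14
Round up to the next whole number: n = 46 per group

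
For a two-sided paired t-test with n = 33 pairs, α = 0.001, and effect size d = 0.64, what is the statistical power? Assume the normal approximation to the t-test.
Power ≈ 0.65

Power calculation (paired t-test, normal approximation):
z_β = d · √n - z_{α/2}
z_β = 0.64 · √33 - 3.291
z_β = 0.64 · 5.745 - 3.291
z_β = 0.386

Power = Φ(z_β) = Φ(0.386) ≈ 0.650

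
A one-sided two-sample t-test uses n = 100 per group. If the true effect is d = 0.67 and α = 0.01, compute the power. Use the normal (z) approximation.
Power ≈ 0.99

Power calculation (two-sample t-test, normal approximation):
z_β = d · √(n/2) - z_α
z_β = 0.67 · √(100/2) - 2.326
z_β = 0.67 · 7.071 - 2.326
z_β = 2.411

Power = Φ(z_β) = Φ(2.411) ≈ 0.992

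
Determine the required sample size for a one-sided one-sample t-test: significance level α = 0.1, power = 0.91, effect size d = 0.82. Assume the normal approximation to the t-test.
n = 11

Sample size formula (one-sample t-test, normal approximation):
n = ((z_α + z_β) / d)²

z_α = 1.282 (for α = 0.1, one-sided)
z_β = 1.341 (for power = 0.91)
d = 0.82

n = ((1.282 + 1.341) / 0.82)²
n = (3.199)²
n ≈ 10.23
Round up to the next whole number: n = 11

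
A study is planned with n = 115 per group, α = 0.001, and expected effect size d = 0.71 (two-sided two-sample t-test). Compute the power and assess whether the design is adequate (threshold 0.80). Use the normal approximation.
Power ≈ 0.98; the study is adequately powered (power ≥ 0.80)

Power calculation (two-sample t-test, normal approximation):
z_β = d · √(n/2) - z_{α/2}
z_β = 0.71 · √(115/2) - 3.291
z_β = 0.71 · 7.583 - 3.291
z_β = 2.093

Power = Φ(z_β) = Φ(2.093) ≈ 0.982

Effect size d = 0.71 is medium by Cohen's convention (0.2/0.5/0.8).

Threshold: power ≥ 0.80 is conventionally adequate.
Power ≈ 0.98 → the study is adequately powered (power ≥ 0.80).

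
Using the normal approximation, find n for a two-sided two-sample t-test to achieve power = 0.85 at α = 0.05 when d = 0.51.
n = 70 per group

Sample size formula (two-sample t-test, normal approximation):
n = 2 · ((z_{α/2} + z_β) / d)²

z_{α/2} = 1.960 (for α = 0.05, two-sided)
z_β = 1.036 (for power = 0.85)
d = 0.51

n = 2 · ((1.960 + 1.036) / 0.51)²
n = 2 · (5.875)²
n ≈ 69.03
Round up to the next whole number: n = 70 per group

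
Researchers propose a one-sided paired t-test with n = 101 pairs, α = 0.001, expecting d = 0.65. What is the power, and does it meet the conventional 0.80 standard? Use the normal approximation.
Power ≈ 1.00; the study is adequately powered (power ≥ 0.80)

Power calculation (paired t-test, normal approximation):
z_β = d · √n - z_α
z_β = 0.65 · √101 - 3.090
z_β = 0.65 · 10.050 - 3.090
z_β = 3.442

Power = Φ(z_β) = Φ(3.442) ≈ 1.000

Effect size d = 0.65 is medium by Cohen's convention (0.2/0.5/0.8).

Threshold: power ≥ 0.80 is conventionally adequate.
Power ≈ 1.00 → the study is adequately powered (power ≥ 0.80).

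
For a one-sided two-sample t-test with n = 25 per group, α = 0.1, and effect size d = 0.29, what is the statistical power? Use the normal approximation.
Power ≈ 0.40

Power calculation (two-sample t-test, normal approximation):
z_β = d · √(n/2) - z_α
z_β = 0.29 · √(25/2) - 1.282
z_β = 0.29 · 3.536 - 1.282
z_β = -0.256

Power = Φ(z_β) = Φ(-0.256) ≈ 0.399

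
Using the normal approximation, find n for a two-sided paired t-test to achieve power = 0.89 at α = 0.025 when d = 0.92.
n = 15 pairs

Sample size formula (paired t-test, normal approximation):
n = ((z_{α/2} + z_β) / d)²

z_{α/2} = 2.241 (for α = 0.025, two-sided)
z_β = 1.227 (for power = 0.89)
d = 0.92

n = ((2.241 + 1.227) / 0.92)²
n = (3.770)²
n ≈ 14.21
Round up to the next whole number: n = 15 pairs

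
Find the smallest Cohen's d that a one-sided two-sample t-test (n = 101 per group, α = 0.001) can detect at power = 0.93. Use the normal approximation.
d ≈ 0.64

Minimum detectable effect (two-sample t-test, normal approximation):
d = (z_α + z_β) / √(n/2)
d = (3.090 + 1.476) / √(101/2)
d = 4.566 / 7.106
d ≈ 0.64

By Cohen's convention (0.2 small / 0.5 medium / 0.8 large): medium effect.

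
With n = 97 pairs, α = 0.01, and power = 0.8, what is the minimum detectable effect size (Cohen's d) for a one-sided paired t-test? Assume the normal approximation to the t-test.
d ≈ 0.32

Minimum detectable effect (paired t-test, normal approximation):
d = (z_α + z_β) / √n
d = (2.326 + 0.842) / √97
d = 3.168 / 9.849
d ≈ 0.32

By Cohen's convention (0.2 small / 0.5 medium / 0.8 large): small effect.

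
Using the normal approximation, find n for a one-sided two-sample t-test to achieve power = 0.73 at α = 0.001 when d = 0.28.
n = 350 per group

Sample size formula (two-sample t-test, normal approximation):
n = 2 · ((z_α + z_β) / d)²

z_α = 3.090 (for α = 0.001, one-sided)
z_β = 0.613 (for power = 0.73)
d = 0.28

n = 2 · ((3.090 + 0.613) / 0.28)²
n = 2 · (13.225)²
n ≈ 349.80
Round up to the next whole number: n = 350 per group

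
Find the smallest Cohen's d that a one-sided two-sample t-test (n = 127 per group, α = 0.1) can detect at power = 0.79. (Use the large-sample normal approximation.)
d ≈ 0.26

Minimum detectable effect (two-sample t-test, normal approximation):
d = (z_α + z_β) / √(n/2)
d = (1.282 + 0.806) / √(127/2)
d = 2.088 / 7.969
d ≈ 0.26

By Cohen's convention (0.2 small / 0.5 medium / 0.8 large): small effect.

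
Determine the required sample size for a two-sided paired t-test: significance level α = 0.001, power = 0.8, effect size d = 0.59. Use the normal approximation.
n = 50 pairs

Sample size formula (paired t-test, normal approximation):
n = ((z_{α/2} + z_β) / d)²

z_{α/2} = 3.291 (for α = 0.001, two-sided)
z_β = 0.842 (for power = 0.8)
d = 0.59

n = ((3.291 + 0.842) / 0.59)²
n = (7.005)²
n ≈ 49.07
Round up to the next whole number: n = 50 pairs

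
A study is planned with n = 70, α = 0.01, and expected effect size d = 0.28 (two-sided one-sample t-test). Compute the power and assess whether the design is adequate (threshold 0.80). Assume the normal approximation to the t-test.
Power ≈ 0.41; the study is underpowered (power < 0.80)

Power calculation (one-sample t-test, normal approximation):
z_β = d · √n - z_{α/2}
z_β = 0.28 · √70 - 2.576
z_β = 0.28 · 8.367 - 2.576
z_β = -0.233

Power = Φ(z_β) = Φ(-0.233) ≈ 0.408

Effect size d = 0.28 is small by Cohen's convention (0.2/0.5/0.8).

Threshold: power ≥ 0.80 is conventionally adequate.
Power ≈ 0.41 → the study is underpowered (power < 0.80).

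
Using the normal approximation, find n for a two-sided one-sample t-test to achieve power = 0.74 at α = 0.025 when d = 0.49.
n = 35

Sample size formula (one-sample t-test, normal approximation):
n = ((z_{α/2} + z_β) / d)²

z_{α/2} = 2.241 (for α = 0.025, two-sided)
z_β = 0.643 (for power = 0.74)
d = 0.49

n = ((2.241 + 0.643) / 0.49)²
n = (5.886)²
n ≈ 34.64
Round up to the next whole number: n = 35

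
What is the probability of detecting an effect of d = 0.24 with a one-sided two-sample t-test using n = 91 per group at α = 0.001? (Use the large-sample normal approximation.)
Power ≈ 0.07

Power calculation (two-sample t-test, normal approximation):
z_β = d · √(n/2) - z_α
z_β = 0.24 · √(91/2) - 3.090
z_β = 0.24 · 6.745 - 3.090
z_β = -1.471

Power = Φ(z_β) = Φ(-1.471) ≈ 0.071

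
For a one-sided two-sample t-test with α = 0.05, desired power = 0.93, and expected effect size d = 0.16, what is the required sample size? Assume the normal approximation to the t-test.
n = 761 per group

Sample size formula (two-sample t-test, normal approximation):
n = 2 · ((z_α + z_β) / d)²

z_α = 1.645 (for α = 0.05, one-sided)
z_β = 1.476 (for power = 0.93)
d = 0.16

n = 2 · ((1.645 + 1.476) / 0.16)²
n = 2 · (19.506)²
n ≈ 760.97
Round up to the next whole number: n = 761 per group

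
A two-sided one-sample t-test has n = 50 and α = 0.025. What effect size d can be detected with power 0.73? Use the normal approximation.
d ≈ 0.40

Minimum detectable effect (one-sample t-test, normal approximation):
d = (z_{α/2} + z_β) / √n
d = (2.241 + 0.613) / √50
d = 2.854 / 7.071
d ≈ 0.40

By Cohen's convention (0.2 small / 0.5 medium / 0.8 large): small effect.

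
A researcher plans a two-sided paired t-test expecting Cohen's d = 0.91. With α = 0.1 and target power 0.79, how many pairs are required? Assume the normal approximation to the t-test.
n = 8 pairs

Sample size formula (paired t-test, normal approximation):
n = ((z_{α/2} + z_β) / d)²

z_{α/2} = 1.645 (for α = 0.1, two-sided)
z_β = 0.806 (for power = 0.79)
d = 0.91

n = ((1.645 + 0.806) / 0.91)²
n = (2.693)²
n ≈ 7.25
Round up to the next whole number: n = 8 pairs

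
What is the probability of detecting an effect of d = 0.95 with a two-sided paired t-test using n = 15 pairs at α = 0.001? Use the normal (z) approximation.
Power ≈ 0.65

Power calculation (paired t-test, normal approximation):
z_β = d · √n - z_{α/2}
z_β = 0.95 · √15 - 3.291
z_β = 0.95 · 3.873 - 3.291
z_β = 0.389

Power = Φ(z_β) = Φ(0.389) ≈ 0.651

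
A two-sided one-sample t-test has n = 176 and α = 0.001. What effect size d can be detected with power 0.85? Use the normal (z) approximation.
d ≈ 0.33

Minimum detectable effect (one-sample t-test, normal approximation):
d = (z_{α/2} + z_β) / √n
d = (3.291 + 1.036) / √176
d = 4.327 / 13.266
d ≈ 0.33

By Cohen's convention (0.2 small / 0.5 medium / 0.8 large): small effect.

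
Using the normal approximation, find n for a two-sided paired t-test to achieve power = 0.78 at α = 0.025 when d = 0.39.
n = 60 pairs

Sample size formula (paired t-test, normal approximation):
n = ((z_{α/2} + z_β) / d)²

z_{α/2} = 2.241 (for α = 0.025, two-sided)
z_β = 0.772 (for power = 0.78)
d = 0.39

n = ((2.241 + 0.772) / 0.39)²
n = (7.726)²
n ≈ 59.69
Round up to the next whole number: n = 60 pairs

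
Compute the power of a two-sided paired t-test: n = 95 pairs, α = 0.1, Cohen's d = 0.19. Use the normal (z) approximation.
Power ≈ 0.58

Power calculation (paired t-test, normal approximation):
z_β = d · √n - z_{α/2}
z_β = 0.19 · √95 - 1.645
z_β = 0.19 · 9.747 - 1.645
z_β = 0.207

Power = Φ(z_β) = Φ(0.207) ≈ 0.582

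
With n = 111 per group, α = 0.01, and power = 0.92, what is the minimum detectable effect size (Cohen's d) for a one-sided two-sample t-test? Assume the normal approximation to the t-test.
d ≈ 0.50

Minimum detectable effect (two-sample t-test, normal approximation):
d = (z_α + z_β) / √(n/2)
d = (2.326 + 1.405) / √(111/2)
d = 3.731 / 7.450
d ≈ 0.50

By Cohen's convention (0.2 small / 0.5 medium / 0.8 large): medium effect.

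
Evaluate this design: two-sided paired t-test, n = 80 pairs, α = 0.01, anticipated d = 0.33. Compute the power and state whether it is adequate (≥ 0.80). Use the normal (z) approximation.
Power ≈ 0.65; the study is underpowered (power < 0.80)

Power calculation (paired t-test, normal approximation):
z_β = d · √n - z_{α/2}
z_β = 0.33 · √80 - 2.576
z_β = 0.33 · 8.944 - 2.576
z_β = 0.376

Power = Φ(z_β) = Φ(0.376) ≈ 0.646

Effect size d = 0.33 is small by Cohen's convention (0.2/0.5/0.8).

Threshold: power ≥ 0.80 is conventionally adequate.
Power ≈ 0.65 → the study is underpowered (power < 0.80).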